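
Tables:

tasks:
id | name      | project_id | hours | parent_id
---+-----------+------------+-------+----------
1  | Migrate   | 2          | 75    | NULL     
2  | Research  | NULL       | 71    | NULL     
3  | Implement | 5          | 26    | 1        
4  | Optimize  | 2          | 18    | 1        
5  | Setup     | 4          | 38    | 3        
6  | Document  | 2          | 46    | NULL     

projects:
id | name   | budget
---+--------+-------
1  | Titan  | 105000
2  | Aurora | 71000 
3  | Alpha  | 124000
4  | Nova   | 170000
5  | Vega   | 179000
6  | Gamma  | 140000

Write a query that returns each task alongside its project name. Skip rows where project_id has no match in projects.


INNER JOIN keeps only tasks rows whose project_id matches an id in projects. Walk through each task:
  - task 1 (Migrate): project_id=2 -> matches Aurora
  - task 2 (Research): project_id=NULL, no match -> dropped
  - task 3 (Implement): project_id=5 -> matches Vega
  - task 4 (Optimize): project_id=2 -> matches Aurora
  - task 5 (Setup): project_id=4 -> matches Nova
  - task 6 (Document): project_id=2 -> matches Aurora
So 1 of 6 rows is dropped.

SQL:
SELECT a.name, b.name AS project
FROM tasks a
INNER JOIN projects b ON a.project_id = b.id

Result:
name      | project
----------+--------
Migrate   | Aurora 
Implement | Vega   
Optimize  | Aurora 
Setup     | Nova   
Document  | Aurora 


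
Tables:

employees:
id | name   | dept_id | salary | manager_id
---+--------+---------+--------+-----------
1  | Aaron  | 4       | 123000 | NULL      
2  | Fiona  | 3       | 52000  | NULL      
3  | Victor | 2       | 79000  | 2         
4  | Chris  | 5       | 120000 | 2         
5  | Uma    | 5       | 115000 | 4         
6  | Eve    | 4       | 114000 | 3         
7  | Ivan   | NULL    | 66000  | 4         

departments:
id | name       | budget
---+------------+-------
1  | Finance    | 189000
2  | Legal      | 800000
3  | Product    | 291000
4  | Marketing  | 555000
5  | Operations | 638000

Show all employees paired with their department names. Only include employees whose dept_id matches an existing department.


INNER JOIN keeps only employees rows whose dept_id matches an id in departments. Walk through each employee:
  - employee 1 (Aaron): dept_id=4 -> matches Marketing
  - employee 2 (Fiona): dept_id=3 -> matches Product
  - employee 3 (Victor): dept_id=2 -> matches Legal
  - employee 4 (Chris): dept_id=5 -> matches Operations
  - employee 5 (Uma): dept_id=5 -> matches Operations
  - employee 6 (Eve): dept_id=4 -> matches Marketing
  - employee 7 (Ivan): dept_id=NULL, no match -> dropped
So 1 of 7 rows is dropped.

SQL:
SELECT a.name, b.name AS department
FROM employees a
INNER JOIN departments b ON a.dept_id = b.id

Result:
name   | department
-------+-----------
Aaron  | Marketing 
Fiona  | Product   
Victor | Legal     
Chris  | Operations
Uma    | Operations
Eve    | Marketing 


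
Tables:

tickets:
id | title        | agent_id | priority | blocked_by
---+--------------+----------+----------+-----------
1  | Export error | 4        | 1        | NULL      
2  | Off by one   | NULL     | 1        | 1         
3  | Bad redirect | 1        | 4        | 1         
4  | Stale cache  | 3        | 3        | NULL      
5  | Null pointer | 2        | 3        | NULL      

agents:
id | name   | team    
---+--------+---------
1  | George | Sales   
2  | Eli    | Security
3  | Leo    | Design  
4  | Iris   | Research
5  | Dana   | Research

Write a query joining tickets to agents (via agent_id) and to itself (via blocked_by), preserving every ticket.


Two LEFT JOINs from the same base table tickets: one to agents via agent_id, one to tickets itself via blocked_by. Both are LEFT so every ticket is preserved.
Match against agents:
  - ticket 1 (Export error): agent_id=4 -> matches Iris
  - ticket 2 (Off by one): agent_id=NULL, no match -> kept with NULL
  - ticket 3 (Bad redirect): agent_id=1 -> matches George
  - ticket 4 (Stale cache): agent_id=3 -> matches Leo
  - ticket 5 (Null pointer): agent_id=2 -> matches Eli
Match against tickets (self):
  - ticket 1 (Export error): blocked_by=NULL -> NULL
  - ticket 2 (Off by one): blocked_by=1 -> Export error
  - ticket 3 (Bad redirect): blocked_by=1 -> Export error
  - ticket 4 (Stale cache): blocked_by=NULL -> NULL
  - ticket 5 (Null pointer): blocked_by=NULL -> NULL

SQL:
SELECT a.title, b.name AS agent, c.title AS blocked_by
FROM tickets a
LEFT JOIN agents b ON a.agent_id = b.id
LEFT JOIN tickets c ON a.blocked_by = c.id

Result:
title        | agent  | blocked_by  
-------------+--------+-------------
Export error | Iris   | NULL        
Off by one   | NULL   | Export error
Bad redirect | George | Export error
Stale cache  | Leo    | NULL        
Null pointer | Eli    | NULL        


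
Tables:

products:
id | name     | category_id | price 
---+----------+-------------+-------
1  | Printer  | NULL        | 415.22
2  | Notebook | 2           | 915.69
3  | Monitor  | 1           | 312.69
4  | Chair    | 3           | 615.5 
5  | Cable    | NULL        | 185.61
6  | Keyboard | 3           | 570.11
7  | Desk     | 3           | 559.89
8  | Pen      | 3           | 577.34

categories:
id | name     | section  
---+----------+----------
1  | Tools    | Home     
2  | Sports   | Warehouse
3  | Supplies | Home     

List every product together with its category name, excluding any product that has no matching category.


INNER JOIN keeps only products rows whose category_id matches an id in categories. Walk through each product:
  - product 1 (Printer): category_id=NULL, no match -> dropped
  - product 2 (Notebook): category_id=2 -> matches Sports
  - product 3 (Monitor): category_id=1 -> matches Tools
  - product 4 (Chair): category_id=3 -> matches Supplies
  - product 5 (Cable): category_id=NULL, no match -> dropped
  - product 6 (Keyboard): category_id=3 -> matches Supplies
  - product 7 (Desk): category_id=3 -> matches Supplies
  - product 8 (Pen): category_id=3 -> matches Supplies
So 2 of 8 rows are dropped.

SQL:
SELECT a.name, b.name AS category
FROM products a
INNER JOIN categories b ON a.category_id = b.id

Result:
name     | category
---------+---------
Notebook | Sports  
Monitor  | Tools   
Chair    | Supplies
Keyboard | Supplies
Desk     | Supplies
Pen      | Supplies


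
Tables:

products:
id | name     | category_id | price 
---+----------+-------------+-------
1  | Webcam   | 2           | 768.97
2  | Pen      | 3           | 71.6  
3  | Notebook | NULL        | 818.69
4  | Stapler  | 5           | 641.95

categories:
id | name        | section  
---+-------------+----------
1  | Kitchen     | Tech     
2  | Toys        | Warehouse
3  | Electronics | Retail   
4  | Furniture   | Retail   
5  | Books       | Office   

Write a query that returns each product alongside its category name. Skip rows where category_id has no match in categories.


INNER JOIN keeps only products rows whose category_id matches an id in categories. Walk through each product:
  - product 1 (Webcam): category_id=2 -> matches Toys
  - product 2 (Pen): category_id=3 -> matches Electronics
  - product 3 (Notebook): category_id=NULL, no match -> dropped
  - product 4 (Stapler): category_id=5 -> matches Books
So 1 of 4 rows is dropped.

SQL:
SELECT a.name, b.name AS category
FROM products a
INNER JOIN categories b ON a.category_id = b.id

Result:
name    | category   
--------+------------
Webcam  | Toys       
Pen     | Electronics
Stapler | Books      


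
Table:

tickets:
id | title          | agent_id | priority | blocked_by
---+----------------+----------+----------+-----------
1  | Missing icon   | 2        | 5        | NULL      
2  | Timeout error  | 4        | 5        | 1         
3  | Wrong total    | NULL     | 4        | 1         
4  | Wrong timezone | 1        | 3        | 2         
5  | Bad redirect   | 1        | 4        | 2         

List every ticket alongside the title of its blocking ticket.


This is a self-join: tickets is joined to a second copy of itself, matching each row's blocked_by to another row's id. Use LEFT JOIN so rows with blocked_by=NULL are kept.
  - ticket 1 (Missing icon): blocked_by=NULL -> NULL
  - ticket 2 (Timeout error): blocked_by=1 -> Missing icon
  - ticket 3 (Wrong total): blocked_by=1 -> Missing icon
  - ticket 4 (Wrong timezone): blocked_by=2 -> Timeout error
  - ticket 5 (Bad redirect): blocked_by=2 -> Timeout error

SQL:
SELECT a.title AS item, b.title AS blocked_by
FROM tickets a
LEFT JOIN tickets b ON a.blocked_by = b.id

Result:
item           | blocked_by   
---------------+--------------
Missing icon   | NULL         
Timeout error  | Missing icon 
Wrong total    | Missing icon 
Wrong timezone | Timeout error
Bad redirect   | Timeout error


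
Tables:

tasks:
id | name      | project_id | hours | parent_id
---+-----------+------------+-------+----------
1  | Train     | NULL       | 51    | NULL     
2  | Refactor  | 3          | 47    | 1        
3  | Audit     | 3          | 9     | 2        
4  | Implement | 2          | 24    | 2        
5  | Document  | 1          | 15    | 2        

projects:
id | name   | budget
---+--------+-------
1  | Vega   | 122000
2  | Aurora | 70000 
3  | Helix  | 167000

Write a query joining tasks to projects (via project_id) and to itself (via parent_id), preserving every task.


Two LEFT JOINs from the same base table tasks: one to projects via project_id, one to tasks itself via parent_id. Both are LEFT so every task is preserved.
Match against projects:
  - task 1 (Train): project_id=NULL, no match -> kept with NULL
  - task 2 (Refactor): project_id=3 -> matches Helix
  - task 3 (Audit): project_id=3 -> matches Helix
  - task 4 (Implement): project_id=2 -> matches Aurora
  - task 5 (Document): project_id=1 -> matches Vega
Match against tasks (self):
  - task 1 (Train): parent_id=NULL -> NULL
  - task 2 (Refactor): parent_id=1 -> Train
  - task 3 (Audit): parent_id=2 -> Refactor
  - task 4 (Implement): parent_id=2 -> Refactor
  - task 5 (Document): parent_id=2 -> Refactor

SQL:
SELECT a.name, b.name AS project, c.name AS parent
FROM tasks a
LEFT JOIN projects b ON a.project_id = b.id
LEFT JOIN tasks c ON a.parent_id = c.id

Result:
name      | project | parent  
----------+---------+---------
Train     | NULL    | NULL    
Refactor  | Helix   | Train   
Audit     | Helix   | Refactor
Implement | Aurora  | Refactor
Document  | Vega    | Refactor


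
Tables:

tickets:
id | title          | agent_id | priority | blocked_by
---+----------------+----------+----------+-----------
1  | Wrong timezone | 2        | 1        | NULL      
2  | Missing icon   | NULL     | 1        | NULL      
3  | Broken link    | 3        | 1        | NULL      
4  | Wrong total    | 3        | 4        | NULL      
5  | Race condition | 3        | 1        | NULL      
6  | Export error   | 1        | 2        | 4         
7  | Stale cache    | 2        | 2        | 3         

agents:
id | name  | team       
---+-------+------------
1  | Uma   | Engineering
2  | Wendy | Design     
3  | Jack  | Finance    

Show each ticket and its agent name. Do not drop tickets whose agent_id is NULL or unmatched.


LEFT JOIN keeps every row from tickets (the left table); where agent_id has no match in agents, the agent columns become NULL. Walk through each ticket:
  - ticket 1 (Wrong timezone): agent_id=2 -> matches Wendy
  - ticket 2 (Missing icon): agent_id=NULL, no match -> kept with NULL
  - ticket 3 (Broken link): agent_id=3 -> matches Jack
  - ticket 4 (Wrong total): agent_id=3 -> matches Jack
  - ticket 5 (Race condition): agent_id=3 -> matches Jack
  - ticket 6 (Export error): agent_id=1 -> matches Uma
  - ticket 7 (Stale cache): agent_id=2 -> matches Wendy
All 7 rows appear; 1 has NULL agent.

SQL:
SELECT a.title, b.name AS agent
FROM tickets a
LEFT JOIN agents b ON a.agent_id = b.id

Result:
title          | agent
---------------+------
Wrong timezone | Wendy
Missing icon   | NULL 
Broken link    | Jack 
Wrong total    | Jack 
Race condition | Jack 
Export error   | Uma  
Stale cache    | Wendy


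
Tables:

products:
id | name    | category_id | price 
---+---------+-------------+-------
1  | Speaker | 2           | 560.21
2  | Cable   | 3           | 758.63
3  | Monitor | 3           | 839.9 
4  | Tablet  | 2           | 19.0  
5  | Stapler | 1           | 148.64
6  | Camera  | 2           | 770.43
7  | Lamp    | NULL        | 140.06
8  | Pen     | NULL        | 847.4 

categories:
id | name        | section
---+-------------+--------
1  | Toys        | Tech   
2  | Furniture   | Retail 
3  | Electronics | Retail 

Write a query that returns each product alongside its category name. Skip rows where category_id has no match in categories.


INNER JOIN keeps only products rows whose category_id matches an id in categories. Walk through each product:
  - product 1 (Speaker): category_id=2 -> matches Furniture
  - product 2 (Cable): category_id=3 -> matches Electronics
  - product 3 (Monitor): category_id=3 -> matches Electronics
  - product 4 (Tablet): category_id=2 -> matches Furniture
  - product 5 (Stapler): category_id=1 -> matches Toys
  - product 6 (Camera): category_id=2 -> matches Furniture
  - product 7 (Lamp): category_id=NULL, no match -> dropped
  - product 8 (Pen): category_id=NULL, no match -> dropped
So 2 of 8 rows are dropped.

SQL:
SELECT a.name, b.name AS category
FROM products a
INNER JOIN categories b ON a.category_id = b.id

Result:
name    | category   
--------+------------
Speaker | Furniture  
Cable   | Electronics
Monitor | Electronics
Tablet  | Furniture  
Stapler | Toys       
Camera  | Furniture  


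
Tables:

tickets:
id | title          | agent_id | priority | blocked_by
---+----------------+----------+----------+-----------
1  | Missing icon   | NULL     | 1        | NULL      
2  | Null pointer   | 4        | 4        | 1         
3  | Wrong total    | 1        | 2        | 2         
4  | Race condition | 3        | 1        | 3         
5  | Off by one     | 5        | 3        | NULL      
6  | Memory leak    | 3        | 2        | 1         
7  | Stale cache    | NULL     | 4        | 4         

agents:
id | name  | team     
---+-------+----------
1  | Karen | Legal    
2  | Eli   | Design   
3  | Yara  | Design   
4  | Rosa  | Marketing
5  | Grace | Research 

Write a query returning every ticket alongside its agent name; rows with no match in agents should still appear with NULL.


LEFT JOIN keeps every row from tickets (the left table); where agent_id has no match in agents, the agent columns become NULL. Walk through each ticket:
  - ticket 1 (Missing icon): agent_id=NULL, no match -> kept with NULL
  - ticket 2 (Null pointer): agent_id=4 -> matches Rosa
  - ticket 3 (Wrong total): agent_id=1 -> matches Karen
  - ticket 4 (Race condition): agent_id=3 -> matches Yara
  - ticket 5 (Off by one): agent_id=5 -> matches Grace
  - ticket 6 (Memory leak): agent_id=3 -> matches Yara
  - ticket 7 (Stale cache): agent_id=NULL, no match -> kept with NULL
All 7 rows appear; 2 have NULL agent.

SQL:
SELECT a.title, b.name AS agent
FROM tickets a
LEFT JOIN agents b ON a.agent_id = b.id

Result:
title          | agent
---------------+------
Missing icon   | NULL 
Null pointer   | Rosa 
Wrong total    | Karen
Race condition | Yara 
Off by one     | Grace
Memory leak    | Yara 
Stale cache    | NULL 


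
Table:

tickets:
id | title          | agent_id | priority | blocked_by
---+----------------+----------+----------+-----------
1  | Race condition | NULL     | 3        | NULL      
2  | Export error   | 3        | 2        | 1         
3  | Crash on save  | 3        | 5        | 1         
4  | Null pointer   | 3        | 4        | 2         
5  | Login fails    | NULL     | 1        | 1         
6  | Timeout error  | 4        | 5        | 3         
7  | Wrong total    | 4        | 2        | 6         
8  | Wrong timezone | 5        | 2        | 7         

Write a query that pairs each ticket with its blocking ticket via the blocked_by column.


This is a self-join: tickets is joined to a second copy of itself, matching each row's blocked_by to another row's id. Use LEFT JOIN so rows with blocked_by=NULL are kept.
  - ticket 1 (Race condition): blocked_by=NULL -> NULL
  - ticket 2 (Export error): blocked_by=1 -> Race condition
  - ticket 3 (Crash on save): blocked_by=1 -> Race condition
  - ticket 4 (Null pointer): blocked_by=2 -> Export error
  - ticket 5 (Login fails): blocked_by=1 -> Race condition
  - ticket 6 (Timeout error): blocked_by=3 -> Crash on save
  - ticket 7 (Wrong total): blocked_by=6 -> Timeout error
  - ticket 8 (Wrong timezone): blocked_by=7 -> Wrong total

SQL:
SELECT a.title AS item, b.title AS blocked_by
FROM tickets a
LEFT JOIN tickets b ON a.blocked_by = b.id

Result:
item           | blocked_by    
---------------+---------------
Race condition | NULL          
Export error   | Race condition
Crash on save  | Race condition
Null pointer   | Export error  
Login fails    | Race condition
Timeout error  | Crash on save 
Wrong total    | Timeout error 
Wrong timezone | Wrong total   


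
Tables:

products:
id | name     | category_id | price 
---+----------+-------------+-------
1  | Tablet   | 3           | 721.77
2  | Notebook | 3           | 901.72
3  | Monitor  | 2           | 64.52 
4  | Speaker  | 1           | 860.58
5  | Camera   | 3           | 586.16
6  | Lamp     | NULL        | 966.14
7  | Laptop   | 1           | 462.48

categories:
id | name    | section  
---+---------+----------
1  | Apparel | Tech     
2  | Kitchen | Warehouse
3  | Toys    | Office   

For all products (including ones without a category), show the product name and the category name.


LEFT JOIN keeps every row from products (the left table); where category_id has no match in categories, the category columns become NULL. Walk through each product:
  - product 1 (Tablet): category_id=3 -> matches Toys
  - product 2 (Notebook): category_id=3 -> matches Toys
  - product 3 (Monitor): category_id=2 -> matches Kitchen
  - product 4 (Speaker): category_id=1 -> matches Apparel
  - product 5 (Camera): category_id=3 -> matches Toys
  - product 6 (Lamp): category_id=NULL, no match -> kept with NULL
  - product 7 (Laptop): category_id=1 -> matches Apparel
All 7 rows appear; 1 has NULL category.

SQL:
SELECT a.name, b.name AS category
FROM products a
LEFT JOIN categories b ON a.category_id = b.id

Result:
name     | category
---------+---------
Tablet   | Toys    
Notebook | Toys    
Monitor  | Kitchen 
Speaker  | Apparel 
Camera   | Toys    
Lamp     | NULL    
Laptop   | Apparel 


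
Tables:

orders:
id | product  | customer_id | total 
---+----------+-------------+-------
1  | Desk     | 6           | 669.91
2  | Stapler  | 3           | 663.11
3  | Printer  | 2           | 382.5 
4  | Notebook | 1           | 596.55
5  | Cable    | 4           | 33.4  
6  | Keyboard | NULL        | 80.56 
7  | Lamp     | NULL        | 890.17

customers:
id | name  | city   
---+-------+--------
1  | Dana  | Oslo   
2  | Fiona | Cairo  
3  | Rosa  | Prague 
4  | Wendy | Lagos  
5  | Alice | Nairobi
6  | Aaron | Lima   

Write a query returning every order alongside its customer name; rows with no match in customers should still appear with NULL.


LEFT JOIN keeps every row from orders (the left table); where customer_id has no match in customers, the customer columns become NULL. Walk through each order:
  - order 1 (Desk): customer_id=6 -> matches Aaron
  - order 2 (Stapler): customer_id=3 -> matches Rosa
  - order 3 (Printer): customer_id=2 -> matches Fiona
  - order 4 (Notebook): customer_id=1 -> matches Dana
  - order 5 (Cable): customer_id=4 -> matches Wendy
  - order 6 (Keyboard): customer_id=NULL, no match -> kept with NULL
  - order 7 (Lamp): customer_id=NULL, no match -> kept with NULL
All 7 rows appear; 2 have NULL customer.

SQL:
SELECT a.product, b.name AS customer
FROM orders a
LEFT JOIN customers b ON a.customer_id = b.id

Result:
product  | customer
---------+---------
Desk     | Aaron   
Stapler  | Rosa    
Printer  | Fiona   
Notebook | Dana    
Cable    | Wendy   
Keyboard | NULL    
Lamp     | NULL    


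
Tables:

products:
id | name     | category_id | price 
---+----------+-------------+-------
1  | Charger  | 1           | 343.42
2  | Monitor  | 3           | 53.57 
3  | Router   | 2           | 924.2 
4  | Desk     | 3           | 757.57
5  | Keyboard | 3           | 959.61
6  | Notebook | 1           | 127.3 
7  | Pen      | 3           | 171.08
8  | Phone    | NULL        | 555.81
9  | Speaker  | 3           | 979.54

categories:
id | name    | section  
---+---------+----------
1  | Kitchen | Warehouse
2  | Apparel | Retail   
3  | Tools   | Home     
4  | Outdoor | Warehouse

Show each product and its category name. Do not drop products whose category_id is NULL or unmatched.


LEFT JOIN keeps every row from products (the left table); where category_id has no match in categories, the category columns become NULL. Walk through each product:
  - product 1 (Charger): category_id=1 -> matches Kitchen
  - product 2 (Monitor): category_id=3 -> matches Tools
  - product 3 (Router): category_id=2 -> matches Apparel
  - product 4 (Desk): category_id=3 -> matches Tools
  - product 5 (Keyboard): category_id=3 -> matches Tools
  - product 6 (Notebook): category_id=1 -> matches Kitchen
  - product 7 (Pen): category_id=3 -> matches Tools
  - product 8 (Phone): category_id=NULL, no match -> kept with NULL
  - product 9 (Speaker): category_id=3 -> matches Tools
All 9 rows appear; 1 has NULL category.

SQL:
SELECT a.name, b.name AS category
FROM products a
LEFT JOIN categories b ON a.category_id = b.id

Result:
name     | category
---------+---------
Charger  | Kitchen 
Monitor  | Tools   
Router   | Apparel 
Desk     | Tools   
Keyboard | Tools   
Notebook | Kitchen 
Pen      | Tools   
Phone    | NULL    
Speaker  | Tools   


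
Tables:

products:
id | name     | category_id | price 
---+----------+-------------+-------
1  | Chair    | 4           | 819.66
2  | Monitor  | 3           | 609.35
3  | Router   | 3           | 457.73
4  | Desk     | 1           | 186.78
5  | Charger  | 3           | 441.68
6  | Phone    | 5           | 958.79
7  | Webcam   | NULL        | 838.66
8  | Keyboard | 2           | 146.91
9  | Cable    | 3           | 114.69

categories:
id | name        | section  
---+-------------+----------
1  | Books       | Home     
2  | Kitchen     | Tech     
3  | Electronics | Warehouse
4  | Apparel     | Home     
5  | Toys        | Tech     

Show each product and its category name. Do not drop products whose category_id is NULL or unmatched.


LEFT JOIN keeps every row from products (the left table); where category_id has no match in categories, the category columns become NULL. Walk through each product:
  - product 1 (Chair): category_id=4 -> matches Apparel
  - product 2 (Monitor): category_id=3 -> matches Electronics
  - product 3 (Router): category_id=3 -> matches Electronics
  - product 4 (Desk): category_id=1 -> matches Books
  - product 5 (Charger): category_id=3 -> matches Electronics
  - product 6 (Phone): category_id=5 -> matches Toys
  - product 7 (Webcam): category_id=NULL, no match -> kept with NULL
  - product 8 (Keyboard): category_id=2 -> matches Kitchen
  - product 9 (Cable): category_id=3 -> matches Electronics
All 9 rows appear; 1 has NULL category.

SQL:
SELECT a.name, b.name AS category
FROM products a
LEFT JOIN categories b ON a.category_id = b.id

Result:
name     | category   
---------+------------
Chair    | Apparel    
Monitor  | Electronics
Router   | Electronics
Desk     | Books      
Charger  | Electronics
Phone    | Toys       
Webcam   | NULL       
Keyboard | Kitchen    
Cable    | Electronics


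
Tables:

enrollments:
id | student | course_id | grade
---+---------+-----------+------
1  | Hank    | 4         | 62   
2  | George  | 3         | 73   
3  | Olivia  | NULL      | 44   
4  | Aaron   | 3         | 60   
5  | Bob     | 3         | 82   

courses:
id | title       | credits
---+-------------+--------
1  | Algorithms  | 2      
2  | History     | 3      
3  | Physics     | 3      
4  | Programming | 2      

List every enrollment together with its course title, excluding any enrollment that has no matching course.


INNER JOIN keeps only enrollments rows whose course_id matches an id in courses. Walk through each enrollment:
  - enrollment 1 (Hank): course_id=4 -> matches Programming
  - enrollment 2 (George): course_id=3 -> matches Physics
  - enrollment 3 (Olivia): course_id=NULL, no match -> dropped
  - enrollment 4 (Aaron): course_id=3 -> matches Physics
  - enrollment 5 (Bob): course_id=3 -> matches Physics
So 1 of 5 rows is dropped.

SQL:
SELECT a.student, b.title AS course
FROM enrollments a
INNER JOIN courses b ON a.course_id = b.id

Result:
student | course     
--------+------------
Hank    | Programming
George  | Physics    
Aaron   | Physics    
Bob     | Physics    


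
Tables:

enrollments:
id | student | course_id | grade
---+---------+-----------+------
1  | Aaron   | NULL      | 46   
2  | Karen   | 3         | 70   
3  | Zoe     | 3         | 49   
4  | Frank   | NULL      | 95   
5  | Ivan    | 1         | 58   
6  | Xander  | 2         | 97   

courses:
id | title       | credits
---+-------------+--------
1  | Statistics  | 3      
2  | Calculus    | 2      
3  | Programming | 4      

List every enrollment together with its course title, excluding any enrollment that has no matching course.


INNER JOIN keeps only enrollments rows whose course_id matches an id in courses. Walk through each enrollment:
  - enrollment 1 (Aaron): course_id=NULL, no match -> dropped
  - enrollment 2 (Karen): course_id=3 -> matches Programming
  - enrollment 3 (Zoe): course_id=3 -> matches Programming
  - enrollment 4 (Frank): course_id=NULL, no match -> dropped
  - enrollment 5 (Ivan): course_id=1 -> matches Statistics
  - enrollment 6 (Xander): course_id=2 -> matches Calculus
So 2 of 6 rows are dropped.

SQL:
SELECT a.student, b.title AS course
FROM enrollments a
INNER JOIN courses b ON a.course_id = b.id

Result:
student | course     
--------+------------
Karen   | Programming
Zoe     | Programming
Ivan    | Statistics 
Xander  | Calculus   


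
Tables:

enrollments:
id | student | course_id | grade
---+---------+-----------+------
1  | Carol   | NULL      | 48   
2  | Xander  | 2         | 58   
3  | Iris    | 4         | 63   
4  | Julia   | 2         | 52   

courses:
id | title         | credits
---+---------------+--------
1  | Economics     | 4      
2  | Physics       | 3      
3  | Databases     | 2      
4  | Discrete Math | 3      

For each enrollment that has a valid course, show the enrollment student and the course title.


INNER JOIN keeps only enrollments rows whose course_id matches an id in courses. Walk through each enrollment:
  - enrollment 1 (Carol): course_id=NULL, no match -> dropped
  - enrollment 2 (Xander): course_id=2 -> matches Physics
  - enrollment 3 (Iris): course_id=4 -> matches Discrete Math
  - enrollment 4 (Julia): course_id=2 -> matches Physics
So 1 of 4 rows is dropped.

SQL:
SELECT a.student, b.title AS course
FROM enrollments a
INNER JOIN courses b ON a.course_id = b.id

Result:
student | course       
--------+--------------
Xander  | Physics      
Iris    | Discrete Math
Julia   | Physics      


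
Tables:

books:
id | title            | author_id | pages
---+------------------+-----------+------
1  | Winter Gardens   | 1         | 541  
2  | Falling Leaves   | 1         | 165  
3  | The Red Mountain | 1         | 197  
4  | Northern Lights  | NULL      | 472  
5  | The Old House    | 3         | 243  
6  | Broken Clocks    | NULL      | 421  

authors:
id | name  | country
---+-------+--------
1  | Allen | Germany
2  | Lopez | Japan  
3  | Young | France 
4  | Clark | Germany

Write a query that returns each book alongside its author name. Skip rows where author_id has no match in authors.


INNER JOIN keeps only books rows whose author_id matches an id in authors. Walk through each book:
  - book 1 (Winter Gardens): author_id=1 -> matches Allen
  - book 2 (Falling Leaves): author_id=1 -> matches Allen
  - book 3 (The Red Mountain): author_id=1 -> matches Allen
  - book 4 (Northern Lights): author_id=NULL, no match -> dropped
  - book 5 (The Old House): author_id=3 -> matches Young
  - book 6 (Broken Clocks): author_id=NULL, no match -> dropped
So 2 of 6 rows are dropped.

SQL:
SELECT a.title, b.name AS author
FROM books a
INNER JOIN authors b ON a.author_id = b.id

Result:
title            | author
-----------------+-------
Winter Gardens   | Allen 
Falling Leaves   | Allen 
The Red Mountain | Allen 
The Old House    | Young 


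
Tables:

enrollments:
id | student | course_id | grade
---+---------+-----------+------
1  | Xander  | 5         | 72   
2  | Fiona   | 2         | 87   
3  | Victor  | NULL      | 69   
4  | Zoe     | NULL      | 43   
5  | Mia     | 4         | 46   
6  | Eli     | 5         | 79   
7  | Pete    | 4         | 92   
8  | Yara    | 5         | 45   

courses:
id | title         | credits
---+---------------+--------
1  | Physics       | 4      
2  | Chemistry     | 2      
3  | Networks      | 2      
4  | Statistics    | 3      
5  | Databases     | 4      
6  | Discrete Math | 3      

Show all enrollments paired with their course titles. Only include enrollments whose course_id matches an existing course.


INNER JOIN keeps only enrollments rows whose course_id matches an id in courses. Walk through each enrollment:
  - enrollment 1 (Xander): course_id=5 -> matches Databases
  - enrollment 2 (Fiona): course_id=2 -> matches Chemistry
  - enrollment 3 (Victor): course_id=NULL, no match -> dropped
  - enrollment 4 (Zoe): course_id=NULL, no match -> dropped
  - enrollment 5 (Mia): course_id=4 -> matches Statistics
  - enrollment 6 (Eli): course_id=5 -> matches Databases
  - enrollment 7 (Pete): course_id=4 -> matches Statistics
  - enrollment 8 (Yara): course_id=5 -> matches Databases
So 2 of 8 rows are dropped.

SQL:
SELECT a.student, b.title AS course
FROM enrollments a
INNER JOIN courses b ON a.course_id = b.id

Result:
student | course    
--------+-----------
Xander  | Databases 
Fiona   | Chemistry 
Mia     | Statistics
Eli     | Databases 
Pete    | Statistics
Yara    | Databases 


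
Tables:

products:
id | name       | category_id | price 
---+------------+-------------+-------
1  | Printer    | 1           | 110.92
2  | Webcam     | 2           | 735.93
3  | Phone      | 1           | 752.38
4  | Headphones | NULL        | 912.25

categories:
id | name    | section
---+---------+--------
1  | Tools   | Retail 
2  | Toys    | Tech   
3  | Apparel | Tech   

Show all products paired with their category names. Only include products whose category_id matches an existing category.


INNER JOIN keeps only products rows whose category_id matches an id in categories. Walk through each product:
  - product 1 (Printer): category_id=1 -> matches Tools
  - product 2 (Webcam): category_id=2 -> matches Toys
  - product 3 (Phone): category_id=1 -> matches Tools
  - product 4 (Headphones): category_id=NULL, no match -> dropped
So 1 of 4 rows is dropped.

SQL:
SELECT a.name, b.name AS category
FROM products a
INNER JOIN categories b ON a.category_id = b.id

Result:
name    | category
--------+---------
Printer | Tools   
Webcam  | Toys    
Phone   | Tools   


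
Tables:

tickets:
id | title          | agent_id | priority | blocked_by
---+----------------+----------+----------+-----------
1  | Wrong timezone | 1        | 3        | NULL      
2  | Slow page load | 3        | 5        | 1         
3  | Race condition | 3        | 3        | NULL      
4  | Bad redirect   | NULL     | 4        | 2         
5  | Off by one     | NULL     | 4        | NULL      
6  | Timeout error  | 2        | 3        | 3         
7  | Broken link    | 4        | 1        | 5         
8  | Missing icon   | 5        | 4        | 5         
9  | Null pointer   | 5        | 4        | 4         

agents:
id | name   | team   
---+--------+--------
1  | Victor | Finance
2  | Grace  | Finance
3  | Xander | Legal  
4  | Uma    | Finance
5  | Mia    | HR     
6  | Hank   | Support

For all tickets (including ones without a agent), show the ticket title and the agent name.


LEFT JOIN keeps every row from tickets (the left table); where agent_id has no match in agents, the agent columns become NULL. Walk through each ticket:
  - ticket 1 (Wrong timezone): agent_id=1 -> matches Victor
  - ticket 2 (Slow page load): agent_id=3 -> matches Xander
  - ticket 3 (Race condition): agent_id=3 -> matches Xander
  - ticket 4 (Bad redirect): agent_id=NULL, no match -> kept with NULL
  - ticket 5 (Off by one): agent_id=NULL, no match -> kept with NULL
  - ticket 6 (Timeout error): agent_id=2 -> matches Grace
  - ticket 7 (Broken link): agent_id=4 -> matches Uma
  - ticket 8 (Missing icon): agent_id=5 -> matches Mia
  - ticket 9 (Null pointer): agent_id=5 -> matches Mia
All 9 rows appear; 2 have NULL agent.

SQL:
SELECT a.title, b.name AS agent
FROM tickets a
LEFT JOIN agents b ON a.agent_id = b.id

Result:
title          | agent 
---------------+-------
Wrong timezone | Victor
Slow page load | Xander
Race condition | Xander
Bad redirect   | NULL  
Off by one     | NULL  
Timeout error  | Grace 
Broken link    | Uma   
Missing icon   | Mia   
Null pointer   | Mia   


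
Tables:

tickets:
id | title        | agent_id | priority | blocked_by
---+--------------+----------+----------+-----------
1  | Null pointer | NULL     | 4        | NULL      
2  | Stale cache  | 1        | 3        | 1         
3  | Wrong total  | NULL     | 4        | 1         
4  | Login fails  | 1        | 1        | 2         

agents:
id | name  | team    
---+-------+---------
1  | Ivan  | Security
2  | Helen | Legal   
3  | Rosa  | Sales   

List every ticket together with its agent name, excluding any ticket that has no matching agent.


INNER JOIN keeps only tickets rows whose agent_id matches an id in agents. Walk through each ticket:
  - ticket 1 (Null pointer): agent_id=NULL, no match -> dropped
  - ticket 2 (Stale cache): agent_id=1 -> matches Ivan
  - ticket 3 (Wrong total): agent_id=NULL, no match -> dropped
  - ticket 4 (Login fails): agent_id=1 -> matches Ivan
So 2 of 4 rows are dropped.

SQL:
SELECT a.title, b.name AS agent
FROM tickets a
INNER JOIN agents b ON a.agent_id = b.id

Result:
title       | agent
------------+------
Stale cache | Ivan 
Login fails | Ivan 


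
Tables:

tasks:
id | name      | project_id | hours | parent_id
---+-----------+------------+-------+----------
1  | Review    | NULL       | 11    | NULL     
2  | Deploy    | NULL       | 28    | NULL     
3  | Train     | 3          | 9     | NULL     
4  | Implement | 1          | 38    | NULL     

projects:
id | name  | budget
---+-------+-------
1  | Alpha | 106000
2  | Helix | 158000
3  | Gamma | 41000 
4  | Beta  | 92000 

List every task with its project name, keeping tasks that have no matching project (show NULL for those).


LEFT JOIN keeps every row from tasks (the left table); where project_id has no match in projects, the project columns become NULL. Walk through each task:
  - task 1 (Review): project_id=NULL, no match -> kept with NULL
  - task 2 (Deploy): project_id=NULL, no match -> kept with NULL
  - task 3 (Train): project_id=3 -> matches Gamma
  - task 4 (Implement): project_id=1 -> matches Alpha
All 4 rows appear; 2 have NULL project.

SQL:
SELECT a.name, b.name AS project
FROM tasks a
LEFT JOIN projects b ON a.project_id = b.id

Result:
name      | project
----------+--------
Review    | NULL   
Deploy    | NULL   
Train     | Gamma  
Implement | Alpha  


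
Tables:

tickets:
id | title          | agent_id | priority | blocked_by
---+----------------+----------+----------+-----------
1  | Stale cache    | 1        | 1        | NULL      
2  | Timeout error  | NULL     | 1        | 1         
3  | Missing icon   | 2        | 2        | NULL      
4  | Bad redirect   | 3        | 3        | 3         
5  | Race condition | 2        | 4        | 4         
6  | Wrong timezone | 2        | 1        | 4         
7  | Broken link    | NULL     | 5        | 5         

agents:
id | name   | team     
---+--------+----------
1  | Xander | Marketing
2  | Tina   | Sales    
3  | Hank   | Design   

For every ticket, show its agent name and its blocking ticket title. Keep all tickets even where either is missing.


Two LEFT JOINs from the same base table tickets: one to agents via agent_id, one to tickets itself via blocked_by. Both are LEFT so every ticket is preserved.
Match against agents:
  - ticket 1 (Stale cache): agent_id=1 -> matches Xander
  - ticket 2 (Timeout error): agent_id=NULL, no match -> kept with NULL
  - ticket 3 (Missing icon): agent_id=2 -> matches Tina
  - ticket 4 (Bad redirect): agent_id=3 -> matches Hank
  - ticket 5 (Race condition): agent_id=2 -> matches Tina
  - ticket 6 (Wrong timezone): agent_id=2 -> matches Tina
  - ticket 7 (Broken link): agent_id=NULL, no match -> kept with NULL
Match against tickets (self):
  - ticket 1 (Stale cache): blocked_by=NULL -> NULL
  - ticket 2 (Timeout error): blocked_by=1 -> Stale cache
  - ticket 3 (Missing icon): blocked_by=NULL -> NULL
  - ticket 4 (Bad redirect): blocked_by=3 -> Missing icon
  - ticket 5 (Race condition): blocked_by=4 -> Bad redirect
  - ticket 6 (Wrong timezone): blocked_by=4 -> Bad redirect
  - ticket 7 (Broken link): blocked_by=5 -> Race condition

SQL:
SELECT a.title, b.name AS agent, c.title AS blocked_by
FROM tickets a
LEFT JOIN agents b ON a.agent_id = b.id
LEFT JOIN tickets c ON a.blocked_by = c.id

Result:
title          | agent  | blocked_by    
---------------+--------+---------------
Stale cache    | Xander | NULL          
Timeout error  | NULL   | Stale cache   
Missing icon   | Tina   | NULL          
Bad redirect   | Hank   | Missing icon  
Race condition | Tina   | Bad redirect  
Wrong timezone | Tina   | Bad redirect  
Broken link    | NULL   | Race condition


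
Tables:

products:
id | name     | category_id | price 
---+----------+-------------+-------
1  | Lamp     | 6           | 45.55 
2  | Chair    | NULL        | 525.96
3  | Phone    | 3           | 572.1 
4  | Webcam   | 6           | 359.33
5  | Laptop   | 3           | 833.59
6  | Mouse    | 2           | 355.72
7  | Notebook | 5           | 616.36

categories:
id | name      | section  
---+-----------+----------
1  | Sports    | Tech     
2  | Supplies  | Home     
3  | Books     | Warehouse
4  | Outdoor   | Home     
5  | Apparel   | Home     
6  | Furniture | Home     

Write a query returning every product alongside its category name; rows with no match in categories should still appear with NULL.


LEFT JOIN keeps every row from products (the left table); where category_id has no match in categories, the category columns become NULL. Walk through each product:
  - product 1 (Lamp): category_id=6 -> matches Furniture
  - product 2 (Chair): category_id=NULL, no match -> kept with NULL
  - product 3 (Phone): category_id=3 -> matches Books
  - product 4 (Webcam): category_id=6 -> matches Furniture
  - product 5 (Laptop): category_id=3 -> matches Books
  - product 6 (Mouse): category_id=2 -> matches Supplies
  - product 7 (Notebook): category_id=5 -> matches Apparel
All 7 rows appear; 1 has NULL category.

SQL:
SELECT a.name, b.name AS category
FROM products a
LEFT JOIN categories b ON a.category_id = b.id

Result:
name     | category 
---------+----------
Lamp     | Furniture
Chair    | NULL     
Phone    | Books    
Webcam   | Furniture
Laptop   | Books    
Mouse    | Supplies 
Notebook | Apparel  


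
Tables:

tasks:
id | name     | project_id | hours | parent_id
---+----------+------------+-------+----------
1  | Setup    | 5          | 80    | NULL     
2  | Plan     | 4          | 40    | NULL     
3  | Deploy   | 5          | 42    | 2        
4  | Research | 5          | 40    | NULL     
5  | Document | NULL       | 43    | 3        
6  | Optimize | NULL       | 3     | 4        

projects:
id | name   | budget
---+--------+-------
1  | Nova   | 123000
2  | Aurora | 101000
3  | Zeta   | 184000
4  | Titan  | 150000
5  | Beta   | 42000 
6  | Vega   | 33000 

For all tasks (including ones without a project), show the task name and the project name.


LEFT JOIN keeps every row from tasks (the left table); where project_id has no match in projects, the project columns become NULL. Walk through each task:
  - task 1 (Setup): project_id=5 -> matches Beta
  - task 2 (Plan): project_id=4 -> matches Titan
  - task 3 (Deploy): project_id=5 -> matches Beta
  - task 4 (Research): project_id=5 -> matches Beta
  - task 5 (Document): project_id=NULL, no match -> kept with NULL
  - task 6 (Optimize): project_id=NULL, no match -> kept with NULL
All 6 rows appear; 2 have NULL project.

SQL:
SELECT a.name, b.name AS project
FROM tasks a
LEFT JOIN projects b ON a.project_id = b.id

Result:
name     | project
---------+--------
Setup    | Beta   
Plan     | Titan  
Deploy   | Beta   
Research | Beta   
Document | NULL   
Optimize | NULL   
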